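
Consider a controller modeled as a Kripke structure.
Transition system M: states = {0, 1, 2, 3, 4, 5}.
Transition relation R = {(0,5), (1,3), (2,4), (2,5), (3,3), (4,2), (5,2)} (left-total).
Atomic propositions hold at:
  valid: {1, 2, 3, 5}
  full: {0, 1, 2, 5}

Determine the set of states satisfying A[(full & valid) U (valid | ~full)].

Sat(full & valid) = {1, 2, 5}
Sat(~full) = {3, 4}
Sat(valid | ~full) = {1, 2, 3, 4, 5}
A[(full & valid) U (valid | ~full)]: least fixpoint, start Z0 = Sat((valid | ~full)) = {1, 2, 3, 4, 5}, add states in Sat(full & valid) with every successor in Z. Already a fixed point.
Sat(A[(full & valid) U (valid | ~full)]) = {1, 2, 3, 4, 5}

{1, 2, 3, 4, 5}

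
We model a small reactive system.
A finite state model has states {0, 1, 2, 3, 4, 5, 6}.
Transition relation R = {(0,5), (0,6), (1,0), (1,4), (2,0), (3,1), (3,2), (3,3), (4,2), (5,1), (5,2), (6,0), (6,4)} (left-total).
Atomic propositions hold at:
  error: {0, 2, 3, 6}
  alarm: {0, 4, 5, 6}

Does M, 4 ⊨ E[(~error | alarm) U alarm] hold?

Yes

Sat(~error) = {1, 4, 5}
Sat(~error | alarm) = {0, 1, 4, 5, 6}
E[(~error | alarm) U alarm]: least fixpoint, start Z0 = Sat(alarm) = {0, 4, 5, 6}, add states in Sat(~error | alarm) with some successor in Z. Z1 = {0, 1, 4, 5, 6}; fixed.
Sat(E[(~error | alarm) U alarm]) = {0, 1, 4, 5, 6}
4 ∈ Sat(E[(~error | alarm) U alarm]) = {0, 1, 4, 5, 6}, so the formula holds at 4.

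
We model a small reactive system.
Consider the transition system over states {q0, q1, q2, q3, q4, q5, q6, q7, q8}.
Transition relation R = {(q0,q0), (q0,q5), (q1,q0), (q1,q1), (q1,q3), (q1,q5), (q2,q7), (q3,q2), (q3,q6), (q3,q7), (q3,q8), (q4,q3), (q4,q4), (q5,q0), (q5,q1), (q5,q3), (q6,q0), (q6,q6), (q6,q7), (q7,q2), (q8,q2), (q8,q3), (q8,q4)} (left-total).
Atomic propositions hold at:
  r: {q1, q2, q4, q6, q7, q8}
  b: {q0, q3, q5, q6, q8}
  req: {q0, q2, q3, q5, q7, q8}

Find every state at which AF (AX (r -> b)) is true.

Sat(r -> b) = {q0, q3, q5, q6, q8}
Sat(AX (r -> b)) = {s : every successor in {q0, q3, q5, q6, q8}} = {q0}
AF (AX (r -> b)): least fixpoint, start Z0 = {q0}, add states with every successor in Z. Already a fixed point.
Sat(AF (AX (r -> b))) = {q0}

{q0}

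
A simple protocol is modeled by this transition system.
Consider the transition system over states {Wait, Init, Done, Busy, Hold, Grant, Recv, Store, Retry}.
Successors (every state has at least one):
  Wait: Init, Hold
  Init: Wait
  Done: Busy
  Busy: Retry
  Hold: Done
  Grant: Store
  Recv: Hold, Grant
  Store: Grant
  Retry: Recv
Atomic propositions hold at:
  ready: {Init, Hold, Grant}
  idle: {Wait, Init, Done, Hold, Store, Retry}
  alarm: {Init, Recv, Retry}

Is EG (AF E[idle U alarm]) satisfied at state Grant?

E[idle U alarm]: least fixpoint, start Z0 = Sat(alarm) = {Init, Recv, Retry}, add states in Sat(idle) with some successor in Z. Z1 = {Wait, Init, Recv, Retry}; fixed.
Sat(E[idle U alarm]) = {Wait, Init, Recv, Retry}
AF E[idle U alarm]: least fixpoint, start Z0 = {Wait, Init, Recv, Retry}, add states with every successor in Z. Z1 = {Wait, Init, Busy, Recv, Retry}; Z2 = {Wait, Init, Done, Busy, Recv, Retry}; Z3 = {Wait, Init, Done, Busy, Hold, Recv, Retry}; fixed.
Sat(AF E[idle U alarm]) = {Wait, Init, Done, Busy, Hold, Recv, Retry}
EG (AF E[idle U alarm]): greatest fixpoint, start Z0 = {Wait, Init, Done, Busy, Hold, Recv, Retry}, keep only states in Sat with some successor in Z. Already a fixed point.
Sat(EG (AF E[idle U alarm])) = {Wait, Init, Done, Busy, Hold, Recv, Retry}
Grant ∉ Sat(EG (AF E[idle U alarm])) = {Wait, Init, Done, Busy, Hold, Recv, Retry}, so the formula does not hold at Grant.

No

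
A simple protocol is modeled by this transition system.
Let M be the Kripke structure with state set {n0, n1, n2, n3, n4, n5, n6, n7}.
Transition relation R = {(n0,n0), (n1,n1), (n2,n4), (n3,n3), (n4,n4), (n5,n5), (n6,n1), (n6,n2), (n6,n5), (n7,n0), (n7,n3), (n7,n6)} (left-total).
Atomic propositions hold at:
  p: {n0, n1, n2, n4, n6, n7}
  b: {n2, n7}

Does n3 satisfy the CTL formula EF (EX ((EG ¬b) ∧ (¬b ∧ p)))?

Sat(¬b) = {n0, n1, n3, n4, n5, n6}
EG ¬b: greatest fixpoint, start Z0 = {n0, n1, n3, n4, n5, n6}, keep only states in Sat with some successor in Z. Already a fixed point.
Sat(EG ¬b) = {n0, n1, n3, n4, n5, n6}
Sat(¬b ∧ p) = {n0, n1, n4, n6}
Sat((EG ¬b) ∧ (¬b ∧ p)) = {n0, n1, n4, n6}
Sat(EX ((EG ¬b) ∧ (¬b ∧ p))) = {s : some successor in {n0, n1, n4, n6}} = {n0, n1, n2, n4, n6, n7}
EF (EX ((EG ¬b) ∧ (¬b ∧ p))): least fixpoint, start Z0 = {n0, n1, n2, n4, n6, n7}, add states with some successor in Z. Already a fixed point.
Sat(EF (EX ((EG ¬b) ∧ (¬b ∧ p)))) = {n0, n1, n2, n4, n6, n7}
n3 ∉ Sat(EF (EX ((EG ¬b) ∧ (¬b ∧ p)))) = {n0, n1, n2, n4, n6, n7}, so the formula does not hold at n3.

No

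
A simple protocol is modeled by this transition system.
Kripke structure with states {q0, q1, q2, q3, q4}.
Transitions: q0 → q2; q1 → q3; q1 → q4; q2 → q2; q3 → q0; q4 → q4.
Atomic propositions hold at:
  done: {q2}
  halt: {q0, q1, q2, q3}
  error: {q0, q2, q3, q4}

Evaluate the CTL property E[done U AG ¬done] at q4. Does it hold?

Sat(¬done) = {q0, q1, q3, q4}
AG ¬done: greatest fixpoint, start Z0 = {q0, q1, q3, q4}, keep only states in Sat with every successor in Z. Z1 = {q1, q3, q4}; Z2 = {q1, q4}; Z3 = {q4}; fixed.
Sat(AG ¬done) = {q4}
E[done U AG ¬done]: least fixpoint, start Z0 = Sat(AG ¬done) = {q4}, add states in Sat(done) with some successor in Z. Already a fixed point.
Sat(E[done U AG ¬done]) = {q4}
q4 ∈ Sat(E[done U AG ¬done]) = {q4}, so the formula holds at q4.

Yes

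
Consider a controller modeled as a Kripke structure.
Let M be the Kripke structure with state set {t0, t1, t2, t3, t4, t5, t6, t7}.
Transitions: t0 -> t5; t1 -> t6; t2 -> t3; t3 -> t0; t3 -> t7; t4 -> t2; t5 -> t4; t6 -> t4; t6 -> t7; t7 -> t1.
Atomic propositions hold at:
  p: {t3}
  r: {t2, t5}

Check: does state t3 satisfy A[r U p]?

Yes

A[r U p]: least fixpoint, start Z0 = Sat(p) = {t3}, add states in Sat(r) with every successor in Z. Z1 = {t2, t3}; fixed.
Sat(A[r U p]) = {t2, t3}
t3 ∈ Sat(A[r U p]) = {t2, t3}, so the formula holds at t3.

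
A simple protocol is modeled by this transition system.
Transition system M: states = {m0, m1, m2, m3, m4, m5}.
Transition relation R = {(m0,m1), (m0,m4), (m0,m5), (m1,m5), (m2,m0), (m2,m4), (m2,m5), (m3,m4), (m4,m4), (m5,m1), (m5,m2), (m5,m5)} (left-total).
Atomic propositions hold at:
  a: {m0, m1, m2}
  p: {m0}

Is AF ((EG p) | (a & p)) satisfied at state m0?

Yes

EG p: greatest fixpoint, start Z0 = {m0}, keep only states in Sat with some successor in Z. Z1 = ∅; fixed.
Sat(EG p) = ∅
Sat(a & p) = {m0}
Sat((EG p) | (a & p)) = {m0}
AF ((EG p) | (a & p)): least fixpoint, start Z0 = {m0}, add states with every successor in Z. Already a fixed point.
Sat(AF ((EG p) | (a & p))) = {m0}
m0 ∈ Sat(AF ((EG p) | (a & p))) = {m0}, so the formula holds at m0.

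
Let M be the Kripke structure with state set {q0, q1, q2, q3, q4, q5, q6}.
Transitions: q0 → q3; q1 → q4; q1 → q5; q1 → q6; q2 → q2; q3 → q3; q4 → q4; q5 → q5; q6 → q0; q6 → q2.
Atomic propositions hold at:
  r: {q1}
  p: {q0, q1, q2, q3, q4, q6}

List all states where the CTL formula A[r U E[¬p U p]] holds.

Sat(¬p) = {q5}
E[¬p U p]: least fixpoint, start Z0 = Sat(p) = {q0, q1, q2, q3, q4, q6}, add states in Sat(¬p) with some successor in Z. Already a fixed point.
Sat(E[¬p U p]) = {q0, q1, q2, q3, q4, q6}
A[r U E[¬p U p]]: least fixpoint, start Z0 = Sat(E[¬p U p]) = {q0, q1, q2, q3, q4, q6}, add states in Sat(r) with every successor in Z. Already a fixed point.
Sat(A[r U E[¬p U p]]) = {q0, q1, q2, q3, q4, q6}

{q0, q1, q2, q3, q4, q6}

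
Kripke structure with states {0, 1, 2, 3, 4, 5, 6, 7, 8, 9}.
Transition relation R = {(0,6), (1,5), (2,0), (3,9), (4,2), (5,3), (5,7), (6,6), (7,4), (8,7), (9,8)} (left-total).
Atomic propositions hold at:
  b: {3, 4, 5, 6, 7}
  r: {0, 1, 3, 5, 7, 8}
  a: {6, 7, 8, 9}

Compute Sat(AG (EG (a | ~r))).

Sat(~r) = {2, 4, 6, 9}
Sat(a | ~r) = {2, 4, 6, 7, 8, 9}
EG (a | ~r): greatest fixpoint, start Z0 = {2, 4, 6, 7, 8, 9}, keep only states in Sat with some successor in Z. Z1 = {4, 6, 7, 8, 9}; Z2 = {6, 7, 8, 9}; Z3 = {6, 8, 9}; Z4 = {6, 9}; Z5 = {6}; fixed.
Sat(EG (a | ~r)) = {6}
AG (EG (a | ~r)): greatest fixpoint, start Z0 = {6}, keep only states in Sat with every successor in Z. Already a fixed point.
Sat(AG (EG (a | ~r))) = {6}

{6}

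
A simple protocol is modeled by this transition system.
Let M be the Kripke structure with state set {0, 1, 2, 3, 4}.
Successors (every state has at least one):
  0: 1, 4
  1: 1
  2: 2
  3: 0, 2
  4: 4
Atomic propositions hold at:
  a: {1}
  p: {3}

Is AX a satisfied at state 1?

Yes

Sat(AX a) = {s : every successor in {1}} = {1}
1 ∈ Sat(AX a) = {1}, so the formula holds at 1.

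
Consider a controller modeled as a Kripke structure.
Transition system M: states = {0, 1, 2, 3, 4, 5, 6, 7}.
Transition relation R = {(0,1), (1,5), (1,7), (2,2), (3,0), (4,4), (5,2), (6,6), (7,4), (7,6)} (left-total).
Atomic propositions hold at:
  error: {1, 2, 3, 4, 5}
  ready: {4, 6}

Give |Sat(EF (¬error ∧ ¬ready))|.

Sat(¬error) = {0, 6, 7}
Sat(¬ready) = {0, 1, 2, 3, 5, 7}
Sat(¬error ∧ ¬ready) = {0, 7}
EF (¬error ∧ ¬ready): least fixpoint, start Z0 = {0, 7}, add states with some successor in Z. Z1 = {0, 1, 3, 7}; fixed.
Sat(EF (¬error ∧ ¬ready)) = {0, 1, 3, 7}
|Sat(EF (¬error ∧ ¬ready))| = |{0, 1, 3, 7}| = 4.

4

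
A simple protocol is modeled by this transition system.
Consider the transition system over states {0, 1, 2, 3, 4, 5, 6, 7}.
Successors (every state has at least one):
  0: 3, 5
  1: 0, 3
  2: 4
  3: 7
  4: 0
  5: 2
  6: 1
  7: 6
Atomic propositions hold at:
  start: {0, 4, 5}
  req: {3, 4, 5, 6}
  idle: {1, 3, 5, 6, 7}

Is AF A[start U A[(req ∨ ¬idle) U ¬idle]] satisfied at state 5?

Yes

Sat(¬idle) = {0, 2, 4}
Sat(req ∨ ¬idle) = {0, 2, 3, 4, 5, 6}
A[(req ∨ ¬idle) U ¬idle]: least fixpoint, start Z0 = Sat(¬idle) = {0, 2, 4}, add states in Sat(req ∨ ¬idle) with every successor in Z. Z1 = {0, 2, 4, 5}; fixed.
Sat(A[(req ∨ ¬idle) U ¬idle]) = {0, 2, 4, 5}
A[start U A[(req ∨ ¬idle) U ¬idle]]: least fixpoint, start Z0 = Sat(A[(req ∨ ¬idle) U ¬idle]) = {0, 2, 4, 5}, add states in Sat(start) with every successor in Z. Already a fixed point.
Sat(A[start U A[(req ∨ ¬idle) U ¬idle]]) = {0, 2, 4, 5}
AF A[start U A[(req ∨ ¬idle) U ¬idle]]: least fixpoint, start Z0 = {0, 2, 4, 5}, add states with every successor in Z. Already a fixed point.
Sat(AF A[start U A[(req ∨ ¬idle) U ¬idle]]) = {0, 2, 4, 5}
5 ∈ Sat(AF A[start U A[(req ∨ ¬idle) U ¬idle]]) = {0, 2, 4, 5}, so the formula holds at 5.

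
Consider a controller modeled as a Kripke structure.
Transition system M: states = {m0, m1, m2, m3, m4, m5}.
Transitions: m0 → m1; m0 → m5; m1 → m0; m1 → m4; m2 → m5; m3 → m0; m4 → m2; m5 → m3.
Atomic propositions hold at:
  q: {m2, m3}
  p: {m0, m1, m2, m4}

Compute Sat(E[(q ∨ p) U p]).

Sat(q ∨ p) = {m0, m1, m2, m3, m4}
E[(q ∨ p) U p]: least fixpoint, start Z0 = Sat(p) = {m0, m1, m2, m4}, add states in Sat(q ∨ p) with some successor in Z. Z1 = {m0, m1, m2, m3, m4}; fixed.
Sat(E[(q ∨ p) U p]) = {m0, m1, m2, m3, m4}

{m0, m1, m2, m3, m4}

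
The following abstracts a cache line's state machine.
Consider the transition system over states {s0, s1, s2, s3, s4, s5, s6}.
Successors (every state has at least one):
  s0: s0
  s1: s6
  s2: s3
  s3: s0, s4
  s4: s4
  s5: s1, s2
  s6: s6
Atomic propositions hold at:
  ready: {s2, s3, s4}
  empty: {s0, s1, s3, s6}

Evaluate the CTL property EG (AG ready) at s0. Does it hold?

AG ready: greatest fixpoint, start Z0 = {s2, s3, s4}, keep only states in Sat with every successor in Z. Z1 = {s2, s4}; Z2 = {s4}; fixed.
Sat(AG ready) = {s4}
EG (AG ready): greatest fixpoint, start Z0 = {s4}, keep only states in Sat with some successor in Z. Already a fixed point.
Sat(EG (AG ready)) = {s4}
s0 ∉ Sat(EG (AG ready)) = {s4}, so the formula does not hold at s0.

No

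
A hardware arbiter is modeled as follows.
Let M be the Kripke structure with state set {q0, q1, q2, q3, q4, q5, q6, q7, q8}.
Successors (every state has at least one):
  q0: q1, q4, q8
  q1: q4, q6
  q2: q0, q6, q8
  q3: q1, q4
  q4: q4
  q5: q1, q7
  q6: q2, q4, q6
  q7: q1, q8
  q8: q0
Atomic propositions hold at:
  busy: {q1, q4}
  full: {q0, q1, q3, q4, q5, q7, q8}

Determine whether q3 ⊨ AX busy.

Sat(AX busy) = {s : every successor in {q1, q4}} = {q3, q4}
q3 ∈ Sat(AX busy) = {q3, q4}, so the formula holds at q3.

Yes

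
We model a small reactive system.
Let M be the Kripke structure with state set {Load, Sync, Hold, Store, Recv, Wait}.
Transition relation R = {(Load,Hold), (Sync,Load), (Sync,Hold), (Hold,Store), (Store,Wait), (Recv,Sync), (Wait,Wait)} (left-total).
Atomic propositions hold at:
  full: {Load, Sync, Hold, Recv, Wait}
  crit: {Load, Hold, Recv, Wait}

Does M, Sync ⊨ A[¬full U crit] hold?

Sat(¬full) = {Store}
A[¬full U crit]: least fixpoint, start Z0 = Sat(crit) = {Load, Hold, Recv, Wait}, add states in Sat(¬full) with every successor in Z. Z1 = {Load, Hold, Store, Recv, Wait}; fixed.
Sat(A[¬full U crit]) = {Load, Hold, Store, Recv, Wait}
Sync ∉ Sat(A[¬full U crit]) = {Load, Hold, Store, Recv, Wait}, so the formula does not hold at Sync.

No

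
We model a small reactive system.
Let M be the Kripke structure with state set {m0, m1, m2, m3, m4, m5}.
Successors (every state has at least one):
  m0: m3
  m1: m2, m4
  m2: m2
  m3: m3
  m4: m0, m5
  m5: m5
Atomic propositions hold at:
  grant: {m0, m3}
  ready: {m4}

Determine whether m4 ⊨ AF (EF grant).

EF grant: least fixpoint, start Z0 = {m0, m3}, add states with some successor in Z. Z1 = {m0, m3, m4}; Z2 = {m0, m1, m3, m4}; fixed.
Sat(EF grant) = {m0, m1, m3, m4}
AF (EF grant): least fixpoint, start Z0 = {m0, m1, m3, m4}, add states with every successor in Z. Already a fixed point.
Sat(AF (EF grant)) = {m0, m1, m3, m4}
m4 ∈ Sat(AF (EF grant)) = {m0, m1, m3, m4}, so the formula holds at m4.

Yes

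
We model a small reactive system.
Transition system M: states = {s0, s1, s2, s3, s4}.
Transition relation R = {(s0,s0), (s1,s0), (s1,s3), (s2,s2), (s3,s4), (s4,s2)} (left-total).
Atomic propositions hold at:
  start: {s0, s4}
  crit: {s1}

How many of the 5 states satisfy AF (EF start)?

4

EF start: least fixpoint, start Z0 = {s0, s4}, add states with some successor in Z. Z1 = {s0, s1, s3, s4}; fixed.
Sat(EF start) = {s0, s1, s3, s4}
AF (EF start): least fixpoint, start Z0 = {s0, s1, s3, s4}, add states with every successor in Z. Already a fixed point.
Sat(AF (EF start)) = {s0, s1, s3, s4}
|Sat(AF (EF start))| = |{s0, s1, s3, s4}| = 4.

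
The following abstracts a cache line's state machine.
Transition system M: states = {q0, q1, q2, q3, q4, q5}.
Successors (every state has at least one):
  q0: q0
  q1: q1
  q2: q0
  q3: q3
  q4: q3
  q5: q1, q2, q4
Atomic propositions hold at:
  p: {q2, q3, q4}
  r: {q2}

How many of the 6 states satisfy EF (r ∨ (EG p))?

4

EG p: greatest fixpoint, start Z0 = {q2, q3, q4}, keep only states in Sat with some successor in Z. Z1 = {q3, q4}; fixed.
Sat(EG p) = {q3, q4}
Sat(r ∨ (EG p)) = {q2, q3, q4}
EF (r ∨ (EG p)): least fixpoint, start Z0 = {q2, q3, q4}, add states with some successor in Z. Z1 = {q2, q3, q4, q5}; fixed.
Sat(EF (r ∨ (EG p))) = {q2, q3, q4, q5}
|Sat(EF (r ∨ (EG p)))| = |{q2, q3, q4, q5}| = 4.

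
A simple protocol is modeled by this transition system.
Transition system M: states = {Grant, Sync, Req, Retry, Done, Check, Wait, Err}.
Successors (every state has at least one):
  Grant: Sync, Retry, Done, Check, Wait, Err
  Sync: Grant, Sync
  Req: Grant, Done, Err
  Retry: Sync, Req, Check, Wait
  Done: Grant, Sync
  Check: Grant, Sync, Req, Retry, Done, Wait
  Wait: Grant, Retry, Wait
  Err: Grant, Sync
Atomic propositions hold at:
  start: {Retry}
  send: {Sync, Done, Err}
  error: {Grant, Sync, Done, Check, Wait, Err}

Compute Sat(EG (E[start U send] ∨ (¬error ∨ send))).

E[start U send]: least fixpoint, start Z0 = Sat(send) = {Sync, Done, Err}, add states in Sat(start) with some successor in Z. Z1 = {Sync, Retry, Done, Err}; fixed.
Sat(E[start U send]) = {Sync, Retry, Done, Err}
Sat(¬error) = {Req, Retry}
Sat(¬error ∨ send) = {Sync, Req, Retry, Done, Err}
Sat(E[start U send] ∨ (¬error ∨ send)) = {Sync, Req, Retry, Done, Err}
EG (E[start U send] ∨ (¬error ∨ send)): greatest fixpoint, start Z0 = {Sync, Req, Retry, Done, Err}, keep only states in Sat with some successor in Z. Already a fixed point.
Sat(EG (E[start U send] ∨ (¬error ∨ send))) = {Sync, Req, Retry, Done, Err}

{Sync, Req, Retry, Done, Err}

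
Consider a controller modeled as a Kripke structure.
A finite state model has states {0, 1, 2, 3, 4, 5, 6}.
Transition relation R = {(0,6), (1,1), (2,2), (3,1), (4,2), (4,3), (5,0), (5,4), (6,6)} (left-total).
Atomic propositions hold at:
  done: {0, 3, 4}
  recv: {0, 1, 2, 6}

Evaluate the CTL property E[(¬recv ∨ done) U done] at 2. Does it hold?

No

Sat(¬recv) = {3, 4, 5}
Sat(¬recv ∨ done) = {0, 3, 4, 5}
E[(¬recv ∨ done) U done]: least fixpoint, start Z0 = Sat(done) = {0, 3, 4}, add states in Sat(¬recv ∨ done) with some successor in Z. Z1 = {0, 3, 4, 5}; fixed.
Sat(E[(¬recv ∨ done) U done]) = {0, 3, 4, 5}
2 ∉ Sat(E[(¬recv ∨ done) U done]) = {0, 3, 4, 5}, so the formula does not hold at 2.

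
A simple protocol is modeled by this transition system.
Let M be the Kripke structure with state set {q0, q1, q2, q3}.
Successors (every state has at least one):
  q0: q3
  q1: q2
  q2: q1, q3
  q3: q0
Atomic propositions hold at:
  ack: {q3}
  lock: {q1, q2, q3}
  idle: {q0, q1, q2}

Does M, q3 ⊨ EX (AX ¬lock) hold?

No

Sat(¬lock) = {q0}
Sat(AX ¬lock) = {s : every successor in {q0}} = {q3}
Sat(EX (AX ¬lock)) = {s : some successor in {q3}} = {q0, q2}
q3 ∉ Sat(EX (AX ¬lock)) = {q0, q2}, so the formula does not hold at q3.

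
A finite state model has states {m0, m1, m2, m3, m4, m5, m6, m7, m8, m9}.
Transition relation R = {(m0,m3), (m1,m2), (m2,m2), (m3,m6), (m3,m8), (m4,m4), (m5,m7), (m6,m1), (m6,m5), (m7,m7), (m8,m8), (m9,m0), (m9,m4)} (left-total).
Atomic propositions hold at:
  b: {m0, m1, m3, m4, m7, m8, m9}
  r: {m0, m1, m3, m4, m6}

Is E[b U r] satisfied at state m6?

E[b U r]: least fixpoint, start Z0 = Sat(r) = {m0, m1, m3, m4, m6}, add states in Sat(b) with some successor in Z. Z1 = {m0, m1, m3, m4, m6, m9}; fixed.
Sat(E[b U r]) = {m0, m1, m3, m4, m6, m9}
m6 ∈ Sat(E[b U r]) = {m0, m1, m3, m4, m6, m9}, so the formula holds at m6.

Yes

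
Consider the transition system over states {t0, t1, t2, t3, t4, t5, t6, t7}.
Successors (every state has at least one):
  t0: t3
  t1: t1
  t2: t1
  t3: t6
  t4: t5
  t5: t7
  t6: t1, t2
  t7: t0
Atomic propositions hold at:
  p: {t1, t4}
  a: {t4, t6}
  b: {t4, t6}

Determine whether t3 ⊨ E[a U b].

E[a U b]: least fixpoint, start Z0 = Sat(b) = {t4, t6}, add states in Sat(a) with some successor in Z. Already a fixed point.
Sat(E[a U b]) = {t4, t6}
t3 ∉ Sat(E[a U b]) = {t4, t6}, so the formula does not hold at t3.

No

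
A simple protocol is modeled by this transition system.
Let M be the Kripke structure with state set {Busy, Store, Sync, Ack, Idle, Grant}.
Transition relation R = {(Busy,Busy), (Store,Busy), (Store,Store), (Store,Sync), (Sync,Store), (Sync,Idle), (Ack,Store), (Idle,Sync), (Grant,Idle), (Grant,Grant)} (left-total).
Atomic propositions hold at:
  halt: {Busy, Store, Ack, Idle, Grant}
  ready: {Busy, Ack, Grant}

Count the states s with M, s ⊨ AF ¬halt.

Sat(¬halt) = {Sync}
AF ¬halt: least fixpoint, start Z0 = {Sync}, add states with every successor in Z. Z1 = {Sync, Idle}; fixed.
Sat(AF ¬halt) = {Sync, Idle}
|Sat(AF ¬halt)| = |{Sync, Idle}| = 2.

2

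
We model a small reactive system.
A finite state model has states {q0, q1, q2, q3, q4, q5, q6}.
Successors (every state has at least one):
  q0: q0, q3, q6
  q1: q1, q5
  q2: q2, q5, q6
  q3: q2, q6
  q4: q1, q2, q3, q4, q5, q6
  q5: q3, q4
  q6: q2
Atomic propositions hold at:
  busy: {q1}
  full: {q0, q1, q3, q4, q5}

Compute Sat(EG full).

EG full: greatest fixpoint, start Z0 = {q0, q1, q3, q4, q5}, keep only states in Sat with some successor in Z. Z1 = {q0, q1, q4, q5}; fixed.
Sat(EG full) = {q0, q1, q4, q5}

{q0, q1, q4, q5}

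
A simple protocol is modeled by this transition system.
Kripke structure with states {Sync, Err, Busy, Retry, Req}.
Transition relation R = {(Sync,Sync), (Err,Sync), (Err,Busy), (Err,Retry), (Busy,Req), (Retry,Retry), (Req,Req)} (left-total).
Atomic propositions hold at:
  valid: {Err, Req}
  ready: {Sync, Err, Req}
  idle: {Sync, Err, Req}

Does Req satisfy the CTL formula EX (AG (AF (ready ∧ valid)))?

Yes

Sat(ready ∧ valid) = {Err, Req}
AF (ready ∧ valid): least fixpoint, start Z0 = {Err, Req}, add states with every successor in Z. Z1 = {Err, Busy, Req}; fixed.
Sat(AF (ready ∧ valid)) = {Err, Busy, Req}
AG (AF (ready ∧ valid)): greatest fixpoint, start Z0 = {Err, Busy, Req}, keep only states in Sat with every successor in Z. Z1 = {Busy, Req}; fixed.
Sat(AG (AF (ready ∧ valid))) = {Busy, Req}
Sat(EX (AG (AF (ready ∧ valid)))) = {s : some successor in {Busy, Req}} = {Err, Busy, Req}
Req ∈ Sat(EX (AG (AF (ready ∧ valid)))) = {Err, Busy, Req}, so the formula holds at Req.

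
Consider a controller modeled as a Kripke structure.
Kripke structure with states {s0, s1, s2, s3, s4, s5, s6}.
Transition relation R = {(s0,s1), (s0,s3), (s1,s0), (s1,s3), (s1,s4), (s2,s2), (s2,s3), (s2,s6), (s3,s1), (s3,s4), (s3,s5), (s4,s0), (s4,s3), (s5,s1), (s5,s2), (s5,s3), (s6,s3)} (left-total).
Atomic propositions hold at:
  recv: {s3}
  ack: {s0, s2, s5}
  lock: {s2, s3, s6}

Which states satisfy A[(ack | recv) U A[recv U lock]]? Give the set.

{s2, s3, s6}

Sat(ack | recv) = {s0, s2, s3, s5}
A[recv U lock]: least fixpoint, start Z0 = Sat(lock) = {s2, s3, s6}, add states in Sat(recv) with every successor in Z. Already a fixed point.
Sat(A[recv U lock]) = {s2, s3, s6}
A[(ack | recv) U A[recv U lock]]: least fixpoint, start Z0 = Sat(A[recv U lock]) = {s2, s3, s6}, add states in Sat(ack | recv) with every successor in Z. Already a fixed point.
Sat(A[(ack | recv) U A[recv U lock]]) = {s2, s3, s6}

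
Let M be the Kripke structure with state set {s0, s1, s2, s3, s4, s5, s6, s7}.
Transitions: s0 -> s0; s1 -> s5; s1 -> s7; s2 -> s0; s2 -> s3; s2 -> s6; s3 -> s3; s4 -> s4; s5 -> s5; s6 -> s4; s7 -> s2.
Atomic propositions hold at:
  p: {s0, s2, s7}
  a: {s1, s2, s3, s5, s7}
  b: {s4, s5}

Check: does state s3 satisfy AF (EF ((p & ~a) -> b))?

Yes

Sat(~a) = {s0, s4, s6}
Sat(p & ~a) = {s0}
Sat((p & ~a) -> b) = {s1, s2, s3, s4, s5, s6, s7}
EF ((p & ~a) -> b): least fixpoint, start Z0 = {s1, s2, s3, s4, s5, s6, s7}, add states with some successor in Z. Already a fixed point.
Sat(EF ((p & ~a) -> b)) = {s1, s2, s3, s4, s5, s6, s7}
AF (EF ((p & ~a) -> b)): least fixpoint, start Z0 = {s1, s2, s3, s4, s5, s6, s7}, add states with every successor in Z. Already a fixed point.
Sat(AF (EF ((p & ~a) -> b))) = {s1, s2, s3, s4, s5, s6, s7}
s3 ∈ Sat(AF (EF ((p & ~a) -> b))) = {s1, s2, s3, s4, s5, s6, s7}, so the formula holds at s3.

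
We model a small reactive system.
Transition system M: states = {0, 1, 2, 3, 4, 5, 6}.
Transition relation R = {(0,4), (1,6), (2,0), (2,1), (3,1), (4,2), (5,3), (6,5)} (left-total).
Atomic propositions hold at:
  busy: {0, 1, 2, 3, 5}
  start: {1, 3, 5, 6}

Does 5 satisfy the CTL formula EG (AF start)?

AF start: least fixpoint, start Z0 = {1, 3, 5, 6}, add states with every successor in Z. Already a fixed point.
Sat(AF start) = {1, 3, 5, 6}
EG (AF start): greatest fixpoint, start Z0 = {1, 3, 5, 6}, keep only states in Sat with some successor in Z. Already a fixed point.
Sat(EG (AF start)) = {1, 3, 5, 6}
5 ∈ Sat(EG (AF start)) = {1, 3, 5, 6}, so the formula holds at 5.

Yes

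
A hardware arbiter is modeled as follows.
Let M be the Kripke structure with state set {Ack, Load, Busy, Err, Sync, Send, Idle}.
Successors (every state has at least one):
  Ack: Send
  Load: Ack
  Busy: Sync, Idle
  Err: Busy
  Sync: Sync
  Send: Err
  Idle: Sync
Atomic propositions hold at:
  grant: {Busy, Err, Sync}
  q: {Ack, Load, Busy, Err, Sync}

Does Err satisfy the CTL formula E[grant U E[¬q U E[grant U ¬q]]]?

Sat(¬q) = {Send, Idle}
E[grant U ¬q]: least fixpoint, start Z0 = Sat(¬q) = {Send, Idle}, add states in Sat(grant) with some successor in Z. Z1 = {Busy, Send, Idle}; Z2 = {Busy, Err, Send, Idle}; fixed.
Sat(E[grant U ¬q]) = {Busy, Err, Send, Idle}
E[¬q U E[grant U ¬q]]: least fixpoint, start Z0 = Sat(E[grant U ¬q]) = {Busy, Err, Send, Idle}, add states in Sat(¬q) with some successor in Z. Already a fixed point.
Sat(E[¬q U E[grant U ¬q]]) = {Busy, Err, Send, Idle}
E[grant U E[¬q U E[grant U ¬q]]]: least fixpoint, start Z0 = Sat(E[¬q U E[grant U ¬q]]) = {Busy, Err, Send, Idle}, add states in Sat(grant) with some successor in Z. Already a fixed point.
Sat(E[grant U E[¬q U E[grant U ¬q]]]) = {Busy, Err, Send, Idle}
Err ∈ Sat(E[grant U E[¬q U E[grant U ¬q]]]) = {Busy, Err, Send, Idle}, so the formula holds at Err.

Yes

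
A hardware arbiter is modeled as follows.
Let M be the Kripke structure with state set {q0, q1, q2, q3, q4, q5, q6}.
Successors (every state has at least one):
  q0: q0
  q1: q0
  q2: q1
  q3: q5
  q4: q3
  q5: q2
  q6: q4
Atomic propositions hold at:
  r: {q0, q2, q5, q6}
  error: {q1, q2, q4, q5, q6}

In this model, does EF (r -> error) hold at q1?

Sat(r -> error) = {q1, q2, q3, q4, q5, q6}
EF (r -> error): least fixpoint, start Z0 = {q1, q2, q3, q4, q5, q6}, add states with some successor in Z. Already a fixed point.
Sat(EF (r -> error)) = {q1, q2, q3, q4, q5, q6}
q1 ∈ Sat(EF (r -> error)) = {q1, q2, q3, q4, q5, q6}, so the formula holds at q1.

Yes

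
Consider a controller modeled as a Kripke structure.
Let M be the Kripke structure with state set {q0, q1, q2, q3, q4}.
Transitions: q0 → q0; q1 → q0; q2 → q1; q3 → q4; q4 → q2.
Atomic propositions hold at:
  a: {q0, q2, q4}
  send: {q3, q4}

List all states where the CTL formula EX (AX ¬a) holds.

{q4}

Sat(¬a) = {q1, q3}
Sat(AX ¬a) = {s : every successor in {q1, q3}} = {q2}
Sat(EX (AX ¬a)) = {s : some successor in {q2}} = {q4}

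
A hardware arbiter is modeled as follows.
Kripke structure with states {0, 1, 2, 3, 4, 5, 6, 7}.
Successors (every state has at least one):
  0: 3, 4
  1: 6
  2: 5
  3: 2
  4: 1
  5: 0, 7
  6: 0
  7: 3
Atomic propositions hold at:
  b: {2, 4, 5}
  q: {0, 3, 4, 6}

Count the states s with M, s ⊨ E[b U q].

E[b U q]: least fixpoint, start Z0 = Sat(q) = {0, 3, 4, 6}, add states in Sat(b) with some successor in Z. Z1 = {0, 3, 4, 5, 6}; Z2 = {0, 2, 3, 4, 5, 6}; fixed.
Sat(E[b U q]) = {0, 2, 3, 4, 5, 6}
|Sat(E[b U q])| = |{0, 2, 3, 4, 5, 6}| = 6.

6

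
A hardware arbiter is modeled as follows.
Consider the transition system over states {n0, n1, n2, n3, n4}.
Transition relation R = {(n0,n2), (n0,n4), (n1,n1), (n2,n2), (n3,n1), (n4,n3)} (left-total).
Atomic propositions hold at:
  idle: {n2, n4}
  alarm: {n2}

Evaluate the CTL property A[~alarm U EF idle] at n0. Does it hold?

Sat(~alarm) = {n0, n1, n3, n4}
EF idle: least fixpoint, start Z0 = {n2, n4}, add states with some successor in Z. Z1 = {n0, n2, n4}; fixed.
Sat(EF idle) = {n0, n2, n4}
A[~alarm U EF idle]: least fixpoint, start Z0 = Sat(EF idle) = {n0, n2, n4}, add states in Sat(~alarm) with every successor in Z. Already a fixed point.
Sat(A[~alarm U EF idle]) = {n0, n2, n4}
n0 ∈ Sat(A[~alarm U EF idle]) = {n0, n2, n4}, so the formula holds at n0.

Yes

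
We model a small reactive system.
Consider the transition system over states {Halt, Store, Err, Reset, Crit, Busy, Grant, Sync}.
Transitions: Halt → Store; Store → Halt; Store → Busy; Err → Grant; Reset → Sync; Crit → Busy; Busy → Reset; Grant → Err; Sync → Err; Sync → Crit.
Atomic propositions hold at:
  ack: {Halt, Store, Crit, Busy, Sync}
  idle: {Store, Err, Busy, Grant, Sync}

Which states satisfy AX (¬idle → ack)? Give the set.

{Halt, Store, Err, Reset, Crit, Grant, Sync}

Sat(¬idle) = {Halt, Reset, Crit}
Sat(¬idle → ack) = {Halt, Store, Err, Crit, Busy, Grant, Sync}
Sat(AX (¬idle → ack)) = {s : every successor in {Halt, Store, Err, Crit, Busy, Grant, Sync}} = {Halt, Store, Err, Reset, Crit, Grant, Sync}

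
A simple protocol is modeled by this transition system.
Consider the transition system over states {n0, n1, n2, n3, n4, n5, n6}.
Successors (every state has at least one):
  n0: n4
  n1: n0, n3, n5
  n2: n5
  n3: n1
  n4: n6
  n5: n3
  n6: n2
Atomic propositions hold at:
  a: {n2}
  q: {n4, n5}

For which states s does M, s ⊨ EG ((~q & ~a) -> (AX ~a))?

{n1, n2, n3, n5}

Sat(~q) = {n0, n1, n2, n3, n6}
Sat(~a) = {n0, n1, n3, n4, n5, n6}
Sat(~q & ~a) = {n0, n1, n3, n6}
Sat(AX ~a) = {s : every successor in {n0, n1, n3, n4, n5, n6}} = {n0, n1, n2, n3, n4, n5}
Sat((~q & ~a) -> (AX ~a)) = {n0, n1, n2, n3, n4, n5}
EG ((~q & ~a) -> (AX ~a)): greatest fixpoint, start Z0 = {n0, n1, n2, n3, n4, n5}, keep only states in Sat with some successor in Z. Z1 = {n0, n1, n2, n3, n5}; Z2 = {n1, n2, n3, n5}; fixed.
Sat(EG ((~q & ~a) -> (AX ~a))) = {n1, n2, n3, n5}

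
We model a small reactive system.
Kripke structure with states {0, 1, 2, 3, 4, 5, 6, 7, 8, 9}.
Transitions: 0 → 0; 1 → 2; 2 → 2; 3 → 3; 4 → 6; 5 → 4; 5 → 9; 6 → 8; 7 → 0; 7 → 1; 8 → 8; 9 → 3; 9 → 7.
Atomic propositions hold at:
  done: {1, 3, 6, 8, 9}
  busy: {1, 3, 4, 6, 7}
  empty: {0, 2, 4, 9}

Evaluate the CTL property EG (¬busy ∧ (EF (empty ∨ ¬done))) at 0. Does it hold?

Sat(¬busy) = {0, 2, 5, 8, 9}
Sat(¬done) = {0, 2, 4, 5, 7}
Sat(empty ∨ ¬done) = {0, 2, 4, 5, 7, 9}
EF (empty ∨ ¬done): least fixpoint, start Z0 = {0, 2, 4, 5, 7, 9}, add states with some successor in Z. Z1 = {0, 1, 2, 4, 5, 7, 9}; fixed.
Sat(EF (empty ∨ ¬done)) = {0, 1, 2, 4, 5, 7, 9}
Sat(¬busy ∧ (EF (empty ∨ ¬done))) = {0, 2, 5, 9}
EG (¬busy ∧ (EF (empty ∨ ¬done))): greatest fixpoint, start Z0 = {0, 2, 5, 9}, keep only states in Sat with some successor in Z. Z1 = {0, 2, 5}; Z2 = {0, 2}; fixed.
Sat(EG (¬busy ∧ (EF (empty ∨ ¬done)))) = {0, 2}
0 ∈ Sat(EG (¬busy ∧ (EF (empty ∨ ¬done)))) = {0, 2}, so the formula holds at 0.

Yes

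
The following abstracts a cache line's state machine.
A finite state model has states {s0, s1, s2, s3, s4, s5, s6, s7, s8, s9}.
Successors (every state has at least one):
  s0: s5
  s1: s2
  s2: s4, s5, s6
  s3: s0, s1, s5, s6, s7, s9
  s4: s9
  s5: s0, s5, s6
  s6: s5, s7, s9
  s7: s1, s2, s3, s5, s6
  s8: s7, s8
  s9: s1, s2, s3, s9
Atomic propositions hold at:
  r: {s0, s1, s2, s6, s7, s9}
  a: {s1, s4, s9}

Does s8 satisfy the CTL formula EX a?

Sat(EX a) = {s : some successor in {s1, s4, s9}} = {s2, s3, s4, s6, s7, s9}
s8 ∉ Sat(EX a) = {s2, s3, s4, s6, s7, s9}, so the formula does not hold at s8.

No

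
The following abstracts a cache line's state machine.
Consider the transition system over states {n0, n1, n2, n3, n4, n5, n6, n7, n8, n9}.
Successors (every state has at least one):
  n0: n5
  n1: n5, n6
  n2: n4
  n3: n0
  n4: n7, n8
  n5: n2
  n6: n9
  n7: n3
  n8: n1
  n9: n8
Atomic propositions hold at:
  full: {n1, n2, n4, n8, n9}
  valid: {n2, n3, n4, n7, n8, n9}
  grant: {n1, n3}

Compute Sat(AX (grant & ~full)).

Sat(~full) = {n0, n3, n5, n6, n7}
Sat(grant & ~full) = {n3}
Sat(AX (grant & ~full)) = {s : every successor in {n3}} = {n7}

{n7}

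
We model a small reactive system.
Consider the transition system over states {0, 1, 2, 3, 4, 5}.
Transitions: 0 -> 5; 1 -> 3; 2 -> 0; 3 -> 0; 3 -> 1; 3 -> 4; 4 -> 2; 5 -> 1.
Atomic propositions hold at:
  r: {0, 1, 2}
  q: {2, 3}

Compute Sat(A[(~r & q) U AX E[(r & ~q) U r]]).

{2, 4, 5}

Sat(~r) = {3, 4, 5}
Sat(~r & q) = {3}
Sat(~q) = {0, 1, 4, 5}
Sat(r & ~q) = {0, 1}
E[(r & ~q) U r]: least fixpoint, start Z0 = Sat(r) = {0, 1, 2}, add states in Sat(r & ~q) with some successor in Z. Already a fixed point.
Sat(E[(r & ~q) U r]) = {0, 1, 2}
Sat(AX E[(r & ~q) U r]) = {s : every successor in {0, 1, 2}} = {2, 4, 5}
A[(~r & q) U AX E[(r & ~q) U r]]: least fixpoint, start Z0 = Sat(AX E[(r & ~q) U r]) = {2, 4, 5}, add states in Sat(~r & q) with every successor in Z. Already a fixed point.
Sat(A[(~r & q) U AX E[(r & ~q) U r]]) = {2, 4, 5}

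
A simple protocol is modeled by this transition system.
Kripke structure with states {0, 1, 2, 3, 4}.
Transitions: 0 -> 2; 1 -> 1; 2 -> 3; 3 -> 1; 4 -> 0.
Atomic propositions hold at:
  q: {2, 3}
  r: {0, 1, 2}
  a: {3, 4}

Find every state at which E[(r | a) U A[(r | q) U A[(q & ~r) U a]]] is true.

Sat(r | a) = {0, 1, 2, 3, 4}
Sat(r | q) = {0, 1, 2, 3}
Sat(~r) = {3, 4}
Sat(q & ~r) = {3}
A[(q & ~r) U a]: least fixpoint, start Z0 = Sat(a) = {3, 4}, add states in Sat(q & ~r) with every successor in Z. Already a fixed point.
Sat(A[(q & ~r) U a]) = {3, 4}
A[(r | q) U A[(q & ~r) U a]]: least fixpoint, start Z0 = Sat(A[(q & ~r) U a]) = {3, 4}, add states in Sat(r | q) with every successor in Z. Z1 = {2, 3, 4}; Z2 = {0, 2, 3, 4}; fixed.
Sat(A[(r | q) U A[(q & ~r) U a]]) = {0, 2, 3, 4}
E[(r | a) U A[(r | q) U A[(q & ~r) U a]]]: least fixpoint, start Z0 = Sat(A[(r | q) U A[(q & ~r) U a]]) = {0, 2, 3, 4}, add states in Sat(r | a) with some successor in Z. Already a fixed point.
Sat(E[(r | a) U A[(r | q) U A[(q & ~r) U a]]]) = {0, 2, 3, 4}

{0, 2, 3, 4}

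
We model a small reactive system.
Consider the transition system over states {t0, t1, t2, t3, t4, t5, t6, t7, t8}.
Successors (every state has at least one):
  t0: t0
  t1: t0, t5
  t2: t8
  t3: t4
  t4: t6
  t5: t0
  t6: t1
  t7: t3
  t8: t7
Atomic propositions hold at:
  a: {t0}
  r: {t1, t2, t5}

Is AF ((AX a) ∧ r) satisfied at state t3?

No

Sat(AX a) = {s : every successor in {t0}} = {t0, t5}
Sat((AX a) ∧ r) = {t5}
AF ((AX a) ∧ r): least fixpoint, start Z0 = {t5}, add states with every successor in Z. Already a fixed point.
Sat(AF ((AX a) ∧ r)) = {t5}
t3 ∉ Sat(AF ((AX a) ∧ r)) = {t5}, so the formula does not hold at t3.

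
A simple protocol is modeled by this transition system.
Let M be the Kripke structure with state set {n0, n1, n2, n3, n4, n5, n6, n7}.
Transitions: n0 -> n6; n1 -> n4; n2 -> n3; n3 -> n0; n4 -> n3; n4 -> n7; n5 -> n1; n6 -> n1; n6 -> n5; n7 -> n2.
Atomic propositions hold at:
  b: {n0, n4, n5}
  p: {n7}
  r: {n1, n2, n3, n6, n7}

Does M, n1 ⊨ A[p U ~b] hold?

Yes

Sat(~b) = {n1, n2, n3, n6, n7}
A[p U ~b]: least fixpoint, start Z0 = Sat(~b) = {n1, n2, n3, n6, n7}, add states in Sat(p) with every successor in Z. Already a fixed point.
Sat(A[p U ~b]) = {n1, n2, n3, n6, n7}
n1 ∈ Sat(A[p U ~b]) = {n1, n2, n3, n6, n7}, so the formula holds at n1.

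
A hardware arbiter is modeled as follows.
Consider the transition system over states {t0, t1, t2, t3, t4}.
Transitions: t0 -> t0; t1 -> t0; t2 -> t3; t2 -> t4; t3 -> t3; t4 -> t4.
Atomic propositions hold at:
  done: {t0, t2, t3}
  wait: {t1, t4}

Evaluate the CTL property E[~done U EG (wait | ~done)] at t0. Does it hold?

Sat(~done) = {t1, t4}
Sat(wait | ~done) = {t1, t4}
EG (wait | ~done): greatest fixpoint, start Z0 = {t1, t4}, keep only states in Sat with some successor in Z. Z1 = {t4}; fixed.
Sat(EG (wait | ~done)) = {t4}
E[~done U EG (wait | ~done)]: least fixpoint, start Z0 = Sat(EG (wait | ~done)) = {t4}, add states in Sat(~done) with some successor in Z. Already a fixed point.
Sat(E[~done U EG (wait | ~done)]) = {t4}
t0 ∉ Sat(E[~done U EG (wait | ~done)]) = {t4}, so the formula does not hold at t0.

No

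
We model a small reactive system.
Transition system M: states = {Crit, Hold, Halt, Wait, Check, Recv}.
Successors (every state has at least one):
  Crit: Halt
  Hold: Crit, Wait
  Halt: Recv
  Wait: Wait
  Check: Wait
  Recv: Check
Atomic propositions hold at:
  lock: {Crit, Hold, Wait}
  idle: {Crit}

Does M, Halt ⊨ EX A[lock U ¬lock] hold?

Sat(¬lock) = {Halt, Check, Recv}
A[lock U ¬lock]: least fixpoint, start Z0 = Sat(¬lock) = {Halt, Check, Recv}, add states in Sat(lock) with every successor in Z. Z1 = {Crit, Halt, Check, Recv}; fixed.
Sat(A[lock U ¬lock]) = {Crit, Halt, Check, Recv}
Sat(EX A[lock U ¬lock]) = {s : some successor in {Crit, Halt, Check, Recv}} = {Crit, Hold, Halt, Recv}
Halt ∈ Sat(EX A[lock U ¬lock]) = {Crit, Hold, Halt, Recv}, so the formula holds at Halt.

Yes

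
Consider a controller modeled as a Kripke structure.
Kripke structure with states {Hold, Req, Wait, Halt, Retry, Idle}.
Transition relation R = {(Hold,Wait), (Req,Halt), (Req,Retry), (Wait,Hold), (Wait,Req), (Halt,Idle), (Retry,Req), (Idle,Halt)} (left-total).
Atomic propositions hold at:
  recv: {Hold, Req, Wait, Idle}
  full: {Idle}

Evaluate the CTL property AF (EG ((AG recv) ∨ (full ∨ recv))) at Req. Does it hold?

AG recv: greatest fixpoint, start Z0 = {Hold, Req, Wait, Idle}, keep only states in Sat with every successor in Z. Z1 = {Hold, Wait}; Z2 = {Hold}; Z3 = ∅; fixed.
Sat(AG recv) = ∅
Sat(full ∨ recv) = {Hold, Req, Wait, Idle}
Sat((AG recv) ∨ (full ∨ recv)) = {Hold, Req, Wait, Idle}
EG ((AG recv) ∨ (full ∨ recv)): greatest fixpoint, start Z0 = {Hold, Req, Wait, Idle}, keep only states in Sat with some successor in Z. Z1 = {Hold, Wait}; fixed.
Sat(EG ((AG recv) ∨ (full ∨ recv))) = {Hold, Wait}
AF (EG ((AG recv) ∨ (full ∨ recv))): least fixpoint, start Z0 = {Hold, Wait}, add states with every successor in Z. Already a fixed point.
Sat(AF (EG ((AG recv) ∨ (full ∨ recv)))) = {Hold, Wait}
Req ∉ Sat(AF (EG ((AG recv) ∨ (full ∨ recv)))) = {Hold, Wait}, so the formula does not hold at Req.

No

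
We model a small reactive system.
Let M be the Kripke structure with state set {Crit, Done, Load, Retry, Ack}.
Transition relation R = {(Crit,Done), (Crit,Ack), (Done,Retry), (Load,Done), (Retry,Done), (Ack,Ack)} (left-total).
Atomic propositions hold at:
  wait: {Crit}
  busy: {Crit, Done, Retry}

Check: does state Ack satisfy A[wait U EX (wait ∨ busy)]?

No

Sat(wait ∨ busy) = {Crit, Done, Retry}
Sat(EX (wait ∨ busy)) = {s : some successor in {Crit, Done, Retry}} = {Crit, Done, Load, Retry}
A[wait U EX (wait ∨ busy)]: least fixpoint, start Z0 = Sat(EX (wait ∨ busy)) = {Crit, Done, Load, Retry}, add states in Sat(wait) with every successor in Z. Already a fixed point.
Sat(A[wait U EX (wait ∨ busy)]) = {Crit, Done, Load, Retry}
Ack ∉ Sat(A[wait U EX (wait ∨ busy)]) = {Crit, Done, Load, Retry}, so the formula does not hold at Ack.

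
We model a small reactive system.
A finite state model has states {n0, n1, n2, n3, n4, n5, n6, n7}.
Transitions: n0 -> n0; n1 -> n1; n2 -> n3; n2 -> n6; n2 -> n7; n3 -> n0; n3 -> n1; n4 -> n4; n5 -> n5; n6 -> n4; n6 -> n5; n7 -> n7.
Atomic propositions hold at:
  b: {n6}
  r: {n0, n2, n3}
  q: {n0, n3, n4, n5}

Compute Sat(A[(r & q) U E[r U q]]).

{n0, n2, n3, n4, n5}

Sat(r & q) = {n0, n3}
E[r U q]: least fixpoint, start Z0 = Sat(q) = {n0, n3, n4, n5}, add states in Sat(r) with some successor in Z. Z1 = {n0, n2, n3, n4, n5}; fixed.
Sat(E[r U q]) = {n0, n2, n3, n4, n5}
A[(r & q) U E[r U q]]: least fixpoint, start Z0 = Sat(E[r U q]) = {n0, n2, n3, n4, n5}, add states in Sat(r & q) with every successor in Z. Already a fixed point.
Sat(A[(r & q) U E[r U q]]) = {n0, n2, n3, n4, n5}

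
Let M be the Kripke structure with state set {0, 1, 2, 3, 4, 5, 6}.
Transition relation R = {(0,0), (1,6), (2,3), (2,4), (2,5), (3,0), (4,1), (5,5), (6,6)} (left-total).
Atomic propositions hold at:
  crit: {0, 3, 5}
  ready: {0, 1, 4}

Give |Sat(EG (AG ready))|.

AG ready: greatest fixpoint, start Z0 = {0, 1, 4}, keep only states in Sat with every successor in Z. Z1 = {0, 4}; Z2 = {0}; fixed.
Sat(AG ready) = {0}
EG (AG ready): greatest fixpoint, start Z0 = {0}, keep only states in Sat with some successor in Z. Already a fixed point.
Sat(EG (AG ready)) = {0}
|Sat(EG (AG ready))| = |{0}| = 1.

1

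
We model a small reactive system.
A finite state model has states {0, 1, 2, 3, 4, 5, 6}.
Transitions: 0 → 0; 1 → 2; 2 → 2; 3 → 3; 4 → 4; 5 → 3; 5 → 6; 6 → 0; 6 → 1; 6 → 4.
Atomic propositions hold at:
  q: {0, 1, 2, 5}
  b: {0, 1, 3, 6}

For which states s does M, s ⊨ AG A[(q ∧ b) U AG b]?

Sat(q ∧ b) = {0, 1}
AG b: greatest fixpoint, start Z0 = {0, 1, 3, 6}, keep only states in Sat with every successor in Z. Z1 = {0, 3}; fixed.
Sat(AG b) = {0, 3}
A[(q ∧ b) U AG b]: least fixpoint, start Z0 = Sat(AG b) = {0, 3}, add states in Sat(q ∧ b) with every successor in Z. Already a fixed point.
Sat(A[(q ∧ b) U AG b]) = {0, 3}
AG A[(q ∧ b) U AG b]: greatest fixpoint, start Z0 = {0, 3}, keep only states in Sat with every successor in Z. Already a fixed point.
Sat(AG A[(q ∧ b) U AG b]) = {0, 3}

{0, 3}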